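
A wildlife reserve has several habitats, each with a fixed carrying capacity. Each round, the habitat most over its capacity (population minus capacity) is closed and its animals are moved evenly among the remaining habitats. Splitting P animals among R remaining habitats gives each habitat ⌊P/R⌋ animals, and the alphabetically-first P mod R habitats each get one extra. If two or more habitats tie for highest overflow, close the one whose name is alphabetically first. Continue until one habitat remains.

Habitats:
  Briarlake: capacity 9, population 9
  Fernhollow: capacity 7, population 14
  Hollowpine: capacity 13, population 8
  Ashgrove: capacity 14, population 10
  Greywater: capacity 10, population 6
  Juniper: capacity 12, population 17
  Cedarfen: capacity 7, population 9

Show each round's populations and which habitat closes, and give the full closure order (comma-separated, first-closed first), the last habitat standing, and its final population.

Closure order: Fernhollow, Juniper, Cedarfen, Briarlake, Ashgrove, Greywater
Last habitat: Hollowpine with 73 animals

Round 1: Ashgrove=10 Briarlake=9 Cedarfen=9 Fernhollow=14 Greywater=6 Hollowpine=8 Juniper=17 → close Fernhollow (overflow 7)
  14÷6 = 2 each, +1 to first 2
Round 2: Ashgrove=13 Briarlake=12 Cedarfen=11 Greywater=8 Hollowpine=10 Juniper=19 → close Juniper (overflow 7)
  19÷5 = 3 each, +1 to first 4
Round 3: Ashgrove=17 Briarlake=16 Cedarfen=15 Greywater=12 Hollowpine=13 → close Cedarfen (overflow 8)
  15÷4 = 3 each, +1 to first 3
Round 4: Ashgrove=21 Briarlake=20 Greywater=16 Hollowpine=16 → close Briarlake (overflow 11)
  20÷3 = 6 each, +1 to first 2
Round 5: Ashgrove=28 Greywater=23 Hollowpine=22 → close Ashgrove (overflow 14)
  28÷2 = 14 each, +1 to first 0
Round 6: Greywater=37 Hollowpine=36 → close Greywater (overflow 27)
  37÷1 = 37 each, +1 to first 0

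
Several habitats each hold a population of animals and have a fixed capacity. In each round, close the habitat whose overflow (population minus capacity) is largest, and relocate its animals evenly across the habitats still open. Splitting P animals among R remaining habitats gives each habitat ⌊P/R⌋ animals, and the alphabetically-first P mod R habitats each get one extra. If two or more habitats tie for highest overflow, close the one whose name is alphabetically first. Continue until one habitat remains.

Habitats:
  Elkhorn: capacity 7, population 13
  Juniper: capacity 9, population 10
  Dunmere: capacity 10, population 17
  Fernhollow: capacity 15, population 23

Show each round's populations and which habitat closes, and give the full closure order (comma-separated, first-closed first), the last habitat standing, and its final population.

Round 1: Dunmere=17 Elkhorn=13 Fernhollow=23 Juniper=10 → close Fernhollow (overflow 8)
  23÷3 = 7 each, +1 to first 2
Round 2: Dunmere=25 Elkhorn=21 Juniper=17 → close Dunmere (overflow 15)
  25÷2 = 12 each, +1 to first 1
Round 3: Elkhorn=34 Juniper=29 → close Elkhorn (overflow 27)
  34÷1 = 34 each, +1 to first 0

Closure order: Fernhollow, Dunmere, Elkhorn
Last habitat: Juniper with 63 animals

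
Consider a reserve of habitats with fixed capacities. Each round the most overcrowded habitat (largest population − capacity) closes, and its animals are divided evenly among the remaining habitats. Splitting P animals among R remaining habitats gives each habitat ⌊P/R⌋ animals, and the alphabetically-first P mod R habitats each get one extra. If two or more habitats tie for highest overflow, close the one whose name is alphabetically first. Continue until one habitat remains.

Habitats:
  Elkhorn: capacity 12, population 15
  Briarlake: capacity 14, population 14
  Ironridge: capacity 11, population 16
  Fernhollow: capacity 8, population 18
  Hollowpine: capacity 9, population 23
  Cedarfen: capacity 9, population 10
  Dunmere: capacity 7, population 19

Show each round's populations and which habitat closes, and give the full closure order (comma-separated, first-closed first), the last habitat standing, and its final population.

Closure order: Hollowpine, Dunmere, Fernhollow, Elkhorn, Ironridge, Briarlake
Last habitat: Cedarfen with 115 animals

Round 1: Briarlake=14 Cedarfen=10 Dunmere=19 Elkhorn=15 Fernhollow=18 Hollowpine=23 Ironridge=16 → close Hollowpine (overflow 14)
  23÷6 = 3 each, +1 to first 5
Round 2: Briarlake=18 Cedarfen=14 Dunmere=23 Elkhorn=19 Fernhollow=22 Ironridge=19 → close Dunmere (overflow 16)
  23÷5 = 4 each, +1 to first 3
Round 3: Briarlake=23 Cedarfen=19 Elkhorn=24 Fernhollow=26 Ironridge=23 → close Fernhollow (overflow 18)
  26÷4 = 6 each, +1 to first 2
Round 4: Briarlake=30 Cedarfen=26 Elkhorn=30 Ironridge=29 → close Elkhorn (overflow 18)
  30÷3 = 10 each, +1 to first 0
Round 5: Briarlake=40 Cedarfen=36 Ironridge=39 → close Ironridge (overflow 28)
  39÷2 = 19 each, +1 to first 1
Round 6: Briarlake=60 Cedarfen=55 → close Briarlake (overflow 46)
  60÷1 = 60 each, +1 to first 0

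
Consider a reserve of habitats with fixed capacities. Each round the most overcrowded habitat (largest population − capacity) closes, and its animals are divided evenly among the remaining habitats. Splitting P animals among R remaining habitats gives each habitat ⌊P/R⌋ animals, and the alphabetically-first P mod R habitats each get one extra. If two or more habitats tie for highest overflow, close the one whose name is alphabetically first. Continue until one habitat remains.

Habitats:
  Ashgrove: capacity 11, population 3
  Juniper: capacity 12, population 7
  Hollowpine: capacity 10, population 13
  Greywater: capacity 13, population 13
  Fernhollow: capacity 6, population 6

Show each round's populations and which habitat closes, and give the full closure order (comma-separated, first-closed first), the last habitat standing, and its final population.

Round 1: Ashgrove=3 Fernhollow=6 Greywater=13 Hollowpine=13 Juniper=7 → close Hollowpine (overflow 3)
  13÷4 = 3 each, +1 to first 1
Round 2: Ashgrove=7 Fernhollow=9 Greywater=16 Juniper=10 → close Fernhollow (overflow 3)
  9÷3 = 3 each, +1 to first 0
Round 3: Ashgrove=10 Greywater=19 Juniper=13 → close Greywater (overflow 6)
  19÷2 = 9 each, +1 to first 1
Round 4: Ashgrove=20 Juniper=22 → close Juniper (overflow 10)
  22÷1 = 22 each, +1 to first 0

Closure order: Hollowpine, Fernhollow, Greywater, Juniper
Last habitat: Ashgrove with 42 animals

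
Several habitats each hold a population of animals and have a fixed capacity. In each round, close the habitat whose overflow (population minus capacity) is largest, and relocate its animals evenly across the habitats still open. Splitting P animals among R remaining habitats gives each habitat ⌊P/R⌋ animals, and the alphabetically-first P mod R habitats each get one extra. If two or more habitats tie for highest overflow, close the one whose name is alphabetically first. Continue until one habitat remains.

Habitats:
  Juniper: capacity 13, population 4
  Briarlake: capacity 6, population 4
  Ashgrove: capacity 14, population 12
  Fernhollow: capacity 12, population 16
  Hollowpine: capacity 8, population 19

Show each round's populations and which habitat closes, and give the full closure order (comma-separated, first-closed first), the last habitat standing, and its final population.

Closure order: Hollowpine, Fernhollow, Ashgrove, Briarlake
Last habitat: Juniper with 55 animals

Round 1: Ashgrove=12 Briarlake=4 Fernhollow=16 Hollowpine=19 Juniper=4 → close Hollowpine (overflow 11)
  19÷4 = 4 each, +1 to first 3
Round 2: Ashgrove=17 Briarlake=9 Fernhollow=21 Juniper=8 → close Fernhollow (overflow 9)
  21÷3 = 7 each, +1 to first 0
Round 3: Ashgrove=24 Briarlake=16 Juniper=15 → close Ashgrove (overflow 10)
  24÷2 = 12 each, +1 to first 0
Round 4: Briarlake=28 Juniper=27 → close Briarlake (overflow 22)
  28÷1 = 28 each, +1 to first 0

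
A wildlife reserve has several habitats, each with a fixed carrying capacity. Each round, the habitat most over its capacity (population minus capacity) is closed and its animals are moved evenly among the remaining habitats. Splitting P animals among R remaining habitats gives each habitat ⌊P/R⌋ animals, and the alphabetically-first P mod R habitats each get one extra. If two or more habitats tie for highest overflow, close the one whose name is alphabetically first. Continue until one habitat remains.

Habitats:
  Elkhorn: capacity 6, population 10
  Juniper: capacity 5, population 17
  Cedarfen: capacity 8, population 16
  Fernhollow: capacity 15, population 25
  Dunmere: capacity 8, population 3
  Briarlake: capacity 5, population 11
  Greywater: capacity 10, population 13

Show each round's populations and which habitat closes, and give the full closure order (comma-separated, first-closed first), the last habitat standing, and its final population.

Closure order: Juniper, Fernhollow, Cedarfen, Briarlake, Elkhorn, Greywater
Last habitat: Dunmere with 95 animals

Round 1: Briarlake=11 Cedarfen=16 Dunmere=3 Elkhorn=10 Fernhollow=25 Greywater=13 Juniper=17 → close Juniper (overflow 12)
  17÷6 = 2 each, +1 to first 5
Round 2: Briarlake=14 Cedarfen=19 Dunmere=6 Elkhorn=13 Fernhollow=28 Greywater=15 → close Fernhollow (overflow 13)
  28÷5 = 5 each, +1 to first 3
Round 3: Briarlake=20 Cedarfen=25 Dunmere=12 Elkhorn=18 Greywater=20 → close Cedarfen (overflow 17)
  25÷4 = 6 each, +1 to first 1
Round 4: Briarlake=27 Dunmere=18 Elkhorn=24 Greywater=26 → close Briarlake (overflow 22)
  27÷3 = 9 each, +1 to first 0
Round 5: Dunmere=27 Elkhorn=33 Greywater=35 → close Elkhorn (overflow 27)
  33÷2 = 16 each, +1 to first 1
Round 6: Dunmere=44 Greywater=51 → close Greywater (overflow 41)
  51÷1 = 51 each, +1 to first 0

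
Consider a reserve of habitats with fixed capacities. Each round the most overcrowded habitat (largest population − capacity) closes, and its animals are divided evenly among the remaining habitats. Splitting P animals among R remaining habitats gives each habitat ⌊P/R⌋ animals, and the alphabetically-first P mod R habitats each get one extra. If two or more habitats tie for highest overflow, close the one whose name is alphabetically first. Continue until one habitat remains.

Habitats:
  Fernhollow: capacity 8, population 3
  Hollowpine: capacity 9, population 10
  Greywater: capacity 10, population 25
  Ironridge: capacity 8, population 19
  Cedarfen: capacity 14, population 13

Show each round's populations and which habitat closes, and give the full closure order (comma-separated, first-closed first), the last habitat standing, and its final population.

Round 1: Cedarfen=13 Fernhollow=3 Greywater=25 Hollowpine=10 Ironridge=19 → close Greywater (overflow 15)
  25÷4 = 6 each, +1 to first 1
Round 2: Cedarfen=20 Fernhollow=9 Hollowpine=16 Ironridge=25 → close Ironridge (overflow 17)
  25÷3 = 8 each, +1 to first 1
Round 3: Cedarfen=29 Fernhollow=17 Hollowpine=24 → close Cedarfen (overflow 15)
  29÷2 = 14 each, +1 to first 1
Round 4: Fernhollow=32 Hollowpine=38 → close Hollowpine (overflow 29)
  38÷1 = 38 each, +1 to first 0

Closure order: Greywater, Ironridge, Cedarfen, Hollowpine
Last habitat: Fernhollow with 70 animals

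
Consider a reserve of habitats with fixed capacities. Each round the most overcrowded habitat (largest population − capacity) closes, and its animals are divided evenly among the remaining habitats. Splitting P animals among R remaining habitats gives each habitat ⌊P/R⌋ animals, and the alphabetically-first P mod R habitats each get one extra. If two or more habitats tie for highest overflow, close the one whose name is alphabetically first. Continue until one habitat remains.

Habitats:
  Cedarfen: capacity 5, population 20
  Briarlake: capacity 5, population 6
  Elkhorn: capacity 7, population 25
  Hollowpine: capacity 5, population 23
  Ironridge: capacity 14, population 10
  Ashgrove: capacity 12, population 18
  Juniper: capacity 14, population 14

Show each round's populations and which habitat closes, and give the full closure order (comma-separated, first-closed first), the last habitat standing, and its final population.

Round 1: Ashgrove=18 Briarlake=6 Cedarfen=20 Elkhorn=25 Hollowpine=23 Ironridge=10 Juniper=14 → close Elkhorn (overflow 18)
  25÷6 = 4 each, +1 to first 1
Round 2: Ashgrove=23 Briarlake=10 Cedarfen=24 Hollowpine=27 Ironridge=14 Juniper=18 → close Hollowpine (overflow 22)
  27÷5 = 5 each, +1 to first 2
Round 3: Ashgrove=29 Briarlake=16 Cedarfen=29 Ironridge=19 Juniper=23 → close Cedarfen (overflow 24)
  29÷4 = 7 each, +1 to first 1
Round 4: Ashgrove=37 Briarlake=23 Ironridge=26 Juniper=30 → close Ashgrove (overflow 25)
  37÷3 = 12 each, +1 to first 1
Round 5: Briarlake=36 Ironridge=38 Juniper=42 → close Briarlake (overflow 31)
  36÷2 = 18 each, +1 to first 0
Round 6: Ironridge=56 Juniper=60 → close Juniper (overflow 46)
  60÷1 = 60 each, +1 to first 0

Closure order: Elkhorn, Hollowpine, Cedarfen, Ashgrove, Briarlake, Juniper
Last habitat: Ironridge with 116 animals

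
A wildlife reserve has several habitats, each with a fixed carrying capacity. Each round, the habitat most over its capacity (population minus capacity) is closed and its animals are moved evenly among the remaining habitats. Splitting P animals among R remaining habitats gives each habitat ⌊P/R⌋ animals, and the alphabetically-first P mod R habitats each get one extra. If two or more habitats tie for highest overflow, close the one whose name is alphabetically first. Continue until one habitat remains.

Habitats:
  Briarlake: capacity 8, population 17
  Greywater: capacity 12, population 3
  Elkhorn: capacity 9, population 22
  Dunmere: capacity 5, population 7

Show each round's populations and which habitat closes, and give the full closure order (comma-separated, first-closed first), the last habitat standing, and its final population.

Closure order: Elkhorn, Briarlake, Dunmere
Last habitat: Greywater with 49 animals

Round 1: Briarlake=17 Dunmere=7 Elkhorn=22 Greywater=3 → close Elkhorn (overflow 13)
  22÷3 = 7 each, +1 to first 1
Round 2: Briarlake=25 Dunmere=14 Greywater=10 → close Briarlake (overflow 17)
  25÷2 = 12 each, +1 to first 1
Round 3: Dunmere=27 Greywater=22 → close Dunmere (overflow 22)
  27÷1 = 27 each, +1 to first 0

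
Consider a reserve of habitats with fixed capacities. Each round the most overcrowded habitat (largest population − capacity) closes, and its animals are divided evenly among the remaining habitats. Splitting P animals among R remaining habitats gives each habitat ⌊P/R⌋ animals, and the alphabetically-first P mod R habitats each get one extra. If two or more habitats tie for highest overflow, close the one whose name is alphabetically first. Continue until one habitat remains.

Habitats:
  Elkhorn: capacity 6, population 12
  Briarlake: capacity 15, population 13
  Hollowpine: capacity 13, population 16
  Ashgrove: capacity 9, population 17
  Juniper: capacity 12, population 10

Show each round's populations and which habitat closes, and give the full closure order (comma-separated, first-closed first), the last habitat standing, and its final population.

Closure order: Ashgrove, Elkhorn, Hollowpine, Briarlake
Last habitat: Juniper with 68 animals

Round 1: Ashgrove=17 Briarlake=13 Elkhorn=12 Hollowpine=16 Juniper=10 → close Ashgrove (overflow 8)
  17÷4 = 4 each, +1 to first 1
Round 2: Briarlake=18 Elkhorn=16 Hollowpine=20 Juniper=14 → close Elkhorn (overflow 10)
  16÷3 = 5 each, +1 to first 1
Round 3: Briarlake=24 Hollowpine=25 Juniper=19 → close Hollowpine (overflow 12)
  25÷2 = 12 each, +1 to first 1
Round 4: Briarlake=37 Juniper=31 → close Briarlake (overflow 22)
  37÷1 = 37 each, +1 to first 0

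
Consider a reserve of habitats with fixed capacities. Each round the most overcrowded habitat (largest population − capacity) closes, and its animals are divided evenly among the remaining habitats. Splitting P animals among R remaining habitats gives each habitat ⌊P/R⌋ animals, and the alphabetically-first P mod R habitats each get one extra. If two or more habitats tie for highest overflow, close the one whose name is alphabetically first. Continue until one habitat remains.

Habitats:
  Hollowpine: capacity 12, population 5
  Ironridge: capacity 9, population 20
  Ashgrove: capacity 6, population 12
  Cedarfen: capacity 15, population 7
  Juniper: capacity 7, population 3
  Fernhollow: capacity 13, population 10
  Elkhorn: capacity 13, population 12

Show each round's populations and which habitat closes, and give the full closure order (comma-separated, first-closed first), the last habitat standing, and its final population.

Closure order: Ironridge, Ashgrove, Elkhorn, Fernhollow, Juniper, Cedarfen
Last habitat: Hollowpine with 69 animals

Round 1: Ashgrove=12 Cedarfen=7 Elkhorn=12 Fernhollow=10 Hollowpine=5 Ironridge=20 Juniper=3 → close Ironridge (overflow 11)
  20÷6 = 3 each, +1 to first 2
Round 2: Ashgrove=16 Cedarfen=11 Elkhorn=15 Fernhollow=13 Hollowpine=8 Juniper=6 → close Ashgrove (overflow 10)
  16÷5 = 3 each, +1 to first 1
Round 3: Cedarfen=15 Elkhorn=18 Fernhollow=16 Hollowpine=11 Juniper=9 → close Elkhorn (overflow 5)
  18÷4 = 4 each, +1 to first 2
Round 4: Cedarfen=20 Fernhollow=21 Hollowpine=15 Juniper=13 → close Fernhollow (overflow 8)
  21÷3 = 7 each, +1 to first 0
Round 5: Cedarfen=27 Hollowpine=22 Juniper=20 → close Juniper (overflow 13)
  20÷2 = 10 each, +1 to first 0
Round 6: Cedarfen=37 Hollowpine=32 → close Cedarfen (overflow 22)
  37÷1 = 37 each, +1 to first 0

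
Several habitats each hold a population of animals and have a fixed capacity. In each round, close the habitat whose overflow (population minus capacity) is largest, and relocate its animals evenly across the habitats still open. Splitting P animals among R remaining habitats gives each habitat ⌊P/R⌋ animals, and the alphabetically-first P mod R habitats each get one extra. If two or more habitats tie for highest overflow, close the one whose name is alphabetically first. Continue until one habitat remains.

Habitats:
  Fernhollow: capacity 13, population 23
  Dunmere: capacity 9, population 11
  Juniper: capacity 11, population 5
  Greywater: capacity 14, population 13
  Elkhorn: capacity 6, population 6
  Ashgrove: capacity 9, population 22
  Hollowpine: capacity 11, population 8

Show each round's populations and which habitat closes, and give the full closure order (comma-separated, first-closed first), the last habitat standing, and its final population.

Closure order: Ashgrove, Fernhollow, Dunmere, Elkhorn, Greywater, Hollowpine
Last habitat: Juniper with 88 animals

Round 1: Ashgrove=22 Dunmere=11 Elkhorn=6 Fernhollow=23 Greywater=13 Hollowpine=8 Juniper=5 → close Ashgrove (overflow 13)
  22÷6 = 3 each, +1 to first 4
Round 2: Dunmere=15 Elkhorn=10 Fernhollow=27 Greywater=17 Hollowpine=11 Juniper=8 → close Fernhollow (overflow 14)
  27÷5 = 5 each, +1 to first 2
Round 3: Dunmere=21 Elkhorn=16 Greywater=22 Hollowpine=16 Juniper=13 → close Dunmere (overflow 12)
  21÷4 = 5 each, +1 to first 1
Round 4: Elkhorn=22 Greywater=27 Hollowpine=21 Juniper=18 → close Elkhorn (overflow 16)
  22÷3 = 7 each, +1 to first 1
Round 5: Greywater=35 Hollowpine=28 Juniper=25 → close Greywater (overflow 21)
  35÷2 = 17 each, +1 to first 1
Round 6: Hollowpine=46 Juniper=42 → close Hollowpine (overflow 35)
  46÷1 = 46 each, +1 to first 0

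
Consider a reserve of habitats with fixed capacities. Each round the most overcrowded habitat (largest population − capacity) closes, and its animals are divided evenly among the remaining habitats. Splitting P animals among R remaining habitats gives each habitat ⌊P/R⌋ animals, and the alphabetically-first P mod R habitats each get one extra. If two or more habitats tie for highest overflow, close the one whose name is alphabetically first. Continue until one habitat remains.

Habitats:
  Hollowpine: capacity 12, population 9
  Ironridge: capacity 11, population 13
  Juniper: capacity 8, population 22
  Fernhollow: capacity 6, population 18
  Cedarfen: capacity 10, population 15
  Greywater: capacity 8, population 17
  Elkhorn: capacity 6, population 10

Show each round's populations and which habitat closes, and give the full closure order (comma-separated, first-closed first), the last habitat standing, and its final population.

Round 1: Cedarfen=15 Elkhorn=10 Fernhollow=18 Greywater=17 Hollowpine=9 Ironridge=13 Juniper=22 → close Juniper (overflow 14)
  22÷6 = 3 each, +1 to first 4
Round 2: Cedarfen=19 Elkhorn=14 Fernhollow=22 Greywater=21 Hollowpine=12 Ironridge=16 → close Fernhollow (overflow 16)
  22÷5 = 4 each, +1 to first 2
Round 3: Cedarfen=24 Elkhorn=19 Greywater=25 Hollowpine=16 Ironridge=20 → close Greywater (overflow 17)
  25÷4 = 6 each, +1 to first 1
Round 4: Cedarfen=31 Elkhorn=25 Hollowpine=22 Ironridge=26 → close Cedarfen (overflow 21)
  31÷3 = 10 each, +1 to first 1
Round 5: Elkhorn=36 Hollowpine=32 Ironridge=36 → close Elkhorn (overflow 30)
  36÷2 = 18 each, +1 to first 0
Round 6: Hollowpine=50 Ironridge=54 → close Ironridge (overflow 43)
  54÷1 = 54 each, +1 to first 0

Closure order: Juniper, Fernhollow, Greywater, Cedarfen, Elkhorn, Ironridge
Last habitat: Hollowpine with 104 animals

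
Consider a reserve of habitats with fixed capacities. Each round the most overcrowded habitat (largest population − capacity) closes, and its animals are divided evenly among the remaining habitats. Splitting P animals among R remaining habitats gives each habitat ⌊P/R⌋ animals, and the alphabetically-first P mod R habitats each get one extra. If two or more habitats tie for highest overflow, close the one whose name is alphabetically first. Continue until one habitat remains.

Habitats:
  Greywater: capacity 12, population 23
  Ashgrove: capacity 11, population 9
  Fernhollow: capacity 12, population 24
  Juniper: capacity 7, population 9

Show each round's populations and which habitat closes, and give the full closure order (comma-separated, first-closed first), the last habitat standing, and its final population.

Round 1: Ashgrove=9 Fernhollow=24 Greywater=23 Juniper=9 → close Fernhollow (overflow 12)
  24÷3 = 8 each, +1 to first 0
Round 2: Ashgrove=17 Greywater=31 Juniper=17 → close Greywater (overflow 19)
  31÷2 = 15 each, +1 to first 1
Round 3: Ashgrove=33 Juniper=32 → close Juniper (overflow 25)
  32÷1 = 32 each, +1 to first 0

Closure order: Fernhollow, Greywater, Juniper
Last habitat: Ashgrove with 65 animals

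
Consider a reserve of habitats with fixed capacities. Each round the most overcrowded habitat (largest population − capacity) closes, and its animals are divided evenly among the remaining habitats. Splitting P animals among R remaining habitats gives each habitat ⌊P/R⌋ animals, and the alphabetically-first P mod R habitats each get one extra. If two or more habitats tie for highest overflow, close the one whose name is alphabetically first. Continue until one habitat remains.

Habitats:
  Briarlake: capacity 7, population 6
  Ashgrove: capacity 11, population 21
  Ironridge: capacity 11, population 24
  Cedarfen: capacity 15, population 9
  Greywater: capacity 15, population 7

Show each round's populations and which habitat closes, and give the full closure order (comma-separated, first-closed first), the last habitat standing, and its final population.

Closure order: Ironridge, Ashgrove, Briarlake, Cedarfen
Last habitat: Greywater with 67 animals

Round 1: Ashgrove=21 Briarlake=6 Cedarfen=9 Greywater=7 Ironridge=24 → close Ironridge (overflow 13)
  24÷4 = 6 each, +1 to first 0
Round 2: Ashgrove=27 Briarlake=12 Cedarfen=15 Greywater=13 → close Ashgrove (overflow 16)
  27÷3 = 9 each, +1 to first 0
Round 3: Briarlake=21 Cedarfen=24 Greywater=22 → close Briarlake (overflow 14)
  21÷2 = 10 each, +1 to first 1
Round 4: Cedarfen=35 Greywater=32 → close Cedarfen (overflow 20)
  35÷1 = 35 each, +1 to first 0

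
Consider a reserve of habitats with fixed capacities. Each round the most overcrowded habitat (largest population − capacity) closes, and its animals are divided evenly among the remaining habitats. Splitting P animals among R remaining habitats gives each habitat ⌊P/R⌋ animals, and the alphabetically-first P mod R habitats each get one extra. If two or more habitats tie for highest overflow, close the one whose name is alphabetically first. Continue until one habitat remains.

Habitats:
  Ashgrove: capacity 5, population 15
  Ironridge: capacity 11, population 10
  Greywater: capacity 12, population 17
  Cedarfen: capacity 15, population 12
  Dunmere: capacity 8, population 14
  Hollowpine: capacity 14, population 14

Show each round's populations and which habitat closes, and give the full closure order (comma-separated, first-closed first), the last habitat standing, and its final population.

Closure order: Ashgrove, Dunmere, Greywater, Hollowpine, Cedarfen
Last habitat: Ironridge with 82 animals

Round 1: Ashgrove=15 Cedarfen=12 Dunmere=14 Greywater=17 Hollowpine=14 Ironridge=10 → close Ashgrove (overflow 10)
  15÷5 = 3 each, +1 to first 0
Round 2: Cedarfen=15 Dunmere=17 Greywater=20 Hollowpine=17 Ironridge=13 → close Dunmere (overflow 9)
  17÷4 = 4 each, +1 to first 1
Round 3: Cedarfen=20 Greywater=24 Hollowpine=21 Ironridge=17 → close Greywater (overflow 12)
  24÷3 = 8 each, +1 to first 0
Round 4: Cedarfen=28 Hollowpine=29 Ironridge=25 → close Hollowpine (overflow 15)
  29÷2 = 14 each, +1 to first 1
Round 5: Cedarfen=43 Ironridge=39 → close Cedarfen (overflow 28)
  43÷1 = 43 each, +1 to first 0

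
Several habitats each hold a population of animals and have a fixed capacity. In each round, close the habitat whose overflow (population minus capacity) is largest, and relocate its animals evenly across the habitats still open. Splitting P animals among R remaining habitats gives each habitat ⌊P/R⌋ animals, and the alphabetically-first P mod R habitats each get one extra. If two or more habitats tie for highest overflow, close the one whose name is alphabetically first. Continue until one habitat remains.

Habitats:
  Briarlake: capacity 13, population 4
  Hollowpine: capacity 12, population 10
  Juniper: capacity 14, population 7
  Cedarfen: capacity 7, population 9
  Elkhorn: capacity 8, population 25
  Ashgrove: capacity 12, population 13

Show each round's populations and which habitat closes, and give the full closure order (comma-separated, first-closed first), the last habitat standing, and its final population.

Closure order: Elkhorn, Cedarfen, Ashgrove, Hollowpine, Briarlake
Last habitat: Juniper with 68 animals

Round 1: Ashgrove=13 Briarlake=4 Cedarfen=9 Elkhorn=25 Hollowpine=10 Juniper=7 → close Elkhorn (overflow 17)
  25÷5 = 5 each, +1 to first 0
Round 2: Ashgrove=18 Briarlake=9 Cedarfen=14 Hollowpine=15 Juniper=12 → close Cedarfen (overflow 7)
  14÷4 = 3 each, +1 to first 2
Round 3: Ashgrove=22 Briarlake=13 Hollowpine=18 Juniper=15 → close Ashgrove (overflow 10)
  22÷3 = 7 each, +1 to first 1
Round 4: Briarlake=21 Hollowpine=25 Juniper=22 → close Hollowpine (overflow 13)
  25÷2 = 12 each, +1 to first 1
Round 5: Briarlake=34 Juniper=34 → close Briarlake (overflow 21)
  34÷1 = 34 each, +1 to first 0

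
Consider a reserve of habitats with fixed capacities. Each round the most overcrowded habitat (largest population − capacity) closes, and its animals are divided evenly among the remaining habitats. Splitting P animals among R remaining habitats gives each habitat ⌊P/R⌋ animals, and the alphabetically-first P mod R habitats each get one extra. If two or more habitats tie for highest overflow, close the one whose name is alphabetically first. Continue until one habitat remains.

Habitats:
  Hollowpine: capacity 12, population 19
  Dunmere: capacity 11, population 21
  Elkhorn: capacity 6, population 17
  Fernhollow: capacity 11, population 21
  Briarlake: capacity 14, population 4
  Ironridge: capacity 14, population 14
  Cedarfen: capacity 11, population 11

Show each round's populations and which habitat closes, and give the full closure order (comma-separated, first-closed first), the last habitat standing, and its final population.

Closure order: Elkhorn, Dunmere, Fernhollow, Hollowpine, Cedarfen, Ironridge
Last habitat: Briarlake with 107 animals

Round 1: Briarlake=4 Cedarfen=11 Dunmere=21 Elkhorn=17 Fernhollow=21 Hollowpine=19 Ironridge=14 → close Elkhorn (overflow 11)
  17÷6 = 2 each, +1 to first 5
Round 2: Briarlake=7 Cedarfen=14 Dunmere=24 Fernhollow=24 Hollowpine=22 Ironridge=16 → close Dunmere (overflow 13)
  24÷5 = 4 each, +1 to first 4
Round 3: Briarlake=12 Cedarfen=19 Fernhollow=29 Hollowpine=27 Ironridge=20 → close Fernhollow (overflow 18)
  29÷4 = 7 each, +1 to first 1
Round 4: Briarlake=20 Cedarfen=26 Hollowpine=34 Ironridge=27 → close Hollowpine (overflow 22)
  34÷3 = 11 each, +1 to first 1
Round 5: Briarlake=32 Cedarfen=37 Ironridge=38 → close Cedarfen (overflow 26)
  37÷2 = 18 each, +1 to first 1
Round 6: Briarlake=51 Ironridge=56 → close Ironridge (overflow 42)
  56÷1 = 56 each, +1 to first 0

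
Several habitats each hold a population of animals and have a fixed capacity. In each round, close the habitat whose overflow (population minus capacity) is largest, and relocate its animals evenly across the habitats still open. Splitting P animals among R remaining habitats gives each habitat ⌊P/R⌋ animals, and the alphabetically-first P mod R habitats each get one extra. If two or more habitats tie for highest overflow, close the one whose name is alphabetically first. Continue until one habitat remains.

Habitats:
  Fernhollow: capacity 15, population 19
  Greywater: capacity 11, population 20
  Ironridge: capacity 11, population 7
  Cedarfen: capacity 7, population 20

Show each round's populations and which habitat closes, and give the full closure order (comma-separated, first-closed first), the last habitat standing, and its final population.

Round 1: Cedarfen=20 Fernhollow=19 Greywater=20 Ironridge=7 → close Cedarfen (overflow 13)
  20÷3 = 6 each, +1 to first 2
Round 2: Fernhollow=26 Greywater=27 Ironridge=13 → close Greywater (overflow 16)
  27÷2 = 13 each, +1 to first 1
Round 3: Fernhollow=40 Ironridge=26 → close Fernhollow (overflow 25)
  40÷1 = 40 each, +1 to first 0

Closure order: Cedarfen, Greywater, Fernhollow
Last habitat: Ironridge with 66 animals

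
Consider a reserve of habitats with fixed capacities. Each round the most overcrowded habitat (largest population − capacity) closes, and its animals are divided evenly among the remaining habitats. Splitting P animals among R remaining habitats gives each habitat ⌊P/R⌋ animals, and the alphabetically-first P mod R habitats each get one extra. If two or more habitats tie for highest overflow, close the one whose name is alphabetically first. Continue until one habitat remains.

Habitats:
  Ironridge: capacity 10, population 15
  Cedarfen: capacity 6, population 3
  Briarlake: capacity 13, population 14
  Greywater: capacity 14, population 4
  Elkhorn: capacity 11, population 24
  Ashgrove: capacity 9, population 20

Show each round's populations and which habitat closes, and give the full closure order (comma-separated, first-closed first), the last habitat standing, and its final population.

Closure order: Elkhorn, Ashgrove, Ironridge, Briarlake, Cedarfen
Last habitat: Greywater with 80 animals

Round 1: Ashgrove=20 Briarlake=14 Cedarfen=3 Elkhorn=24 Greywater=4 Ironridge=15 → close Elkhorn (overflow 13)
  24÷5 = 4 each, +1 to first 4
Round 2: Ashgrove=25 Briarlake=19 Cedarfen=8 Greywater=9 Ironridge=19 → close Ashgrove (overflow 16)
  25÷4 = 6 each, +1 to first 1
Round 3: Briarlake=26 Cedarfen=14 Greywater=15 Ironridge=25 → close Ironridge (overflow 15)
  25÷3 = 8 each, +1 to first 1
Round 4: Briarlake=35 Cedarfen=22 Greywater=23 → close Briarlake (overflow 22)
  35÷2 = 17 each, +1 to first 1
Round 5: Cedarfen=40 Greywater=40 → close Cedarfen (overflow 34)
  40÷1 = 40 each, +1 to first 0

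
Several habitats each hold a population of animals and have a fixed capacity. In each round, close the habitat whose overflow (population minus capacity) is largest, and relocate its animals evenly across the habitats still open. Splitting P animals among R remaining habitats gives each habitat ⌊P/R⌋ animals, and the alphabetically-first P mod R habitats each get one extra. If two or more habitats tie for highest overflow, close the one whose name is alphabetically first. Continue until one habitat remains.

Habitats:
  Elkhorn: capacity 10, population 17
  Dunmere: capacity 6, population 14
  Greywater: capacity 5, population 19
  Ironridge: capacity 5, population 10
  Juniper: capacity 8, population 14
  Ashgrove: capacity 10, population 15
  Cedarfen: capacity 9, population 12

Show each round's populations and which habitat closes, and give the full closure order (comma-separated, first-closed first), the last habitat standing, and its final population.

Round 1: Ashgrove=15 Cedarfen=12 Dunmere=14 Elkhorn=17 Greywater=19 Ironridge=10 Juniper=14 → close Greywater (overflow 14)
  19÷6 = 3 each, +1 to first 1
Round 2: Ashgrove=19 Cedarfen=15 Dunmere=17 Elkhorn=20 Ironridge=13 Juniper=17 → close Dunmere (overflow 11)
  17÷5 = 3 each, +1 to first 2
Round 3: Ashgrove=23 Cedarfen=19 Elkhorn=23 Ironridge=16 Juniper=20 → close Ashgrove (overflow 13)
  23÷4 = 5 each, +1 to first 3
Round 4: Cedarfen=25 Elkhorn=29 Ironridge=22 Juniper=25 → close Elkhorn (overflow 19)
  29÷3 = 9 each, +1 to first 2
Round 5: Cedarfen=35 Ironridge=32 Juniper=34 → close Ironridge (overflow 27)
  32÷2 = 16 each, +1 to first 0
Round 6: Cedarfen=51 Juniper=50 → close Cedarfen (overflow 42)
  51÷1 = 51 each, +1 to first 0

Closure order: Greywater, Dunmere, Ashgrove, Elkhorn, Ironridge, Cedarfen
Last habitat: Juniper with 101 animals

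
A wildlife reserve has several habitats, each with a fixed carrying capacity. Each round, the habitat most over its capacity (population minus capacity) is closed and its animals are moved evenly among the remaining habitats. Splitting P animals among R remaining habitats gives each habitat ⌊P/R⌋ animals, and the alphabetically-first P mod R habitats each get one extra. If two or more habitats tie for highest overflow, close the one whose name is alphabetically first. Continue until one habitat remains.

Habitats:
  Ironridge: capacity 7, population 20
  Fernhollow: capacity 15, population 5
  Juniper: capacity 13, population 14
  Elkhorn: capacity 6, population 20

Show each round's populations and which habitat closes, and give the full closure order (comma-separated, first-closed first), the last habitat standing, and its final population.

Round 1: Elkhorn=20 Fernhollow=5 Ironridge=20 Juniper=14 → close Elkhorn (overflow 14)
  20÷3 = 6 each, +1 to first 2
Round 2: Fernhollow=12 Ironridge=27 Juniper=20 → close Ironridge (overflow 20)
  27÷2 = 13 each, +1 to first 1
Round 3: Fernhollow=26 Juniper=33 → close Juniper (overflow 20)
  33÷1 = 33 each, +1 to first 0

Closure order: Elkhorn, Ironridge, Juniper
Last habitat: Fernhollow with 59 animals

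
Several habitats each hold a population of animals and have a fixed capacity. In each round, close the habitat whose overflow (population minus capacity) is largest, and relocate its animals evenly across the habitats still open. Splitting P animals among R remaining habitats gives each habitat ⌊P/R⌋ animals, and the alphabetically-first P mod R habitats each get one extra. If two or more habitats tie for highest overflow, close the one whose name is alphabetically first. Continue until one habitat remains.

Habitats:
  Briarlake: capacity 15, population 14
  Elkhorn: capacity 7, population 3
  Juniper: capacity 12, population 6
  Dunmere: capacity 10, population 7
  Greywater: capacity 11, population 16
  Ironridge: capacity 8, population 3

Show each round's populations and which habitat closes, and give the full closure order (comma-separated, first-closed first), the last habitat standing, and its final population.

Closure order: Greywater, Briarlake, Dunmere, Elkhorn, Ironridge
Last habitat: Juniper with 49 animals

Round 1: Briarlake=14 Dunmere=7 Elkhorn=3 Greywater=16 Ironridge=3 Juniper=6 → close Greywater (overflow 5)
  16÷5 = 3 each, +1 to first 1
Round 2: Briarlake=18 Dunmere=10 Elkhorn=6 Ironridge=6 Juniper=9 → close Briarlake (overflow 3)
  18÷4 = 4 each, +1 to first 2
Round 3: Dunmere=15 Elkhorn=11 Ironridge=10 Juniper=13 → close Dunmere (overflow 5)
  15÷3 = 5 each, +1 to first 0
Round 4: Elkhorn=16 Ironridge=15 Juniper=18 → close Elkhorn (overflow 9)
  16÷2 = 8 each, +1 to first 0
Round 5: Ironridge=23 Juniper=26 → close Ironridge (overflow 15)
  23÷1 = 23 each, +1 to first 0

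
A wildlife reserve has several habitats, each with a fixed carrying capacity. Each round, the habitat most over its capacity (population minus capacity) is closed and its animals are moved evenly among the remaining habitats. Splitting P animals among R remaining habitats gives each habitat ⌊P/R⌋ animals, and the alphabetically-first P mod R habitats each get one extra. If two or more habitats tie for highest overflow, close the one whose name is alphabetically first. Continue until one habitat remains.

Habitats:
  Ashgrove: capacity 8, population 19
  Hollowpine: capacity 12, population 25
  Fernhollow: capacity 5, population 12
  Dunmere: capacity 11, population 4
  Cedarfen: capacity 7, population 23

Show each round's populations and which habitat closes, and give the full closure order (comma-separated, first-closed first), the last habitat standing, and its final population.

Round 1: Ashgrove=19 Cedarfen=23 Dunmere=4 Fernhollow=12 Hollowpine=25 → close Cedarfen (overflow 16)
  23÷4 = 5 each, +1 to first 3
Round 2: Ashgrove=25 Dunmere=10 Fernhollow=18 Hollowpine=30 → close Hollowpine (overflow 18)
  30÷3 = 10 each, +1 to first 0
Round 3: Ashgrove=35 Dunmere=20 Fernhollow=28 → close Ashgrove (overflow 27)
  35÷2 = 17 each, +1 to first 1
Round 4: Dunmere=38 Fernhollow=45 → close Fernhollow (overflow 40)
  45÷1 = 45 each, +1 to first 0

Closure order: Cedarfen, Hollowpine, Ashgrove, Fernhollow
Last habitat: Dunmere with 83 animals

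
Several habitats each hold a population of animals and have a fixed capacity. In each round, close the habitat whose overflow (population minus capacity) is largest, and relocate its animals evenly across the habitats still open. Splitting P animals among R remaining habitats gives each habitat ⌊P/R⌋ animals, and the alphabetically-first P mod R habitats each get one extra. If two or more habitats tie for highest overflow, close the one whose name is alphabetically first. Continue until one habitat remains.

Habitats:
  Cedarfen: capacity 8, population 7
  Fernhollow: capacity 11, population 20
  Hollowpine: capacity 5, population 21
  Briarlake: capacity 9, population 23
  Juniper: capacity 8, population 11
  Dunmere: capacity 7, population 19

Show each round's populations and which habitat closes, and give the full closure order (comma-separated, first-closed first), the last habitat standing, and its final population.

Round 1: Briarlake=23 Cedarfen=7 Dunmere=19 Fernhollow=20 Hollowpine=21 Juniper=11 → close Hollowpine (overflow 16)
  21÷5 = 4 each, +1 to first 1
Round 2: Briarlake=28 Cedarfen=11 Dunmere=23 Fernhollow=24 Juniper=15 → close Briarlake (overflow 19)
  28÷4 = 7 each, +1 to first 0
Round 3: Cedarfen=18 Dunmere=30 Fernhollow=31 Juniper=22 → close Dunmere (overflow 23)
  30÷3 = 10 each, +1 to first 0
Round 4: Cedarfen=28 Fernhollow=41 Juniper=32 → close Fernhollow (overflow 30)
  41÷2 = 20 each, +1 to first 1
Round 5: Cedarfen=49 Juniper=52 → close Juniper (overflow 44)
  52÷1 = 52 each, +1 to first 0

Closure order: Hollowpine, Briarlake, Dunmere, Fernhollow, Juniper
Last habitat: Cedarfen with 101 animals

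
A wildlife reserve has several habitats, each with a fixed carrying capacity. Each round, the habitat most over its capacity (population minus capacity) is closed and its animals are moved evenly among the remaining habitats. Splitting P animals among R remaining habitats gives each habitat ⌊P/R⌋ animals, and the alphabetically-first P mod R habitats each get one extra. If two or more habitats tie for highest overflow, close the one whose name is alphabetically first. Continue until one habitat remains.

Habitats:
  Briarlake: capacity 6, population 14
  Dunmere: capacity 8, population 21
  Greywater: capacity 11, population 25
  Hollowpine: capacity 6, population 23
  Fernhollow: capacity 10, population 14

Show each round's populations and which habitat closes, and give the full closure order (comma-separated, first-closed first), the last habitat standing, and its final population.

Closure order: Hollowpine, Dunmere, Greywater, Briarlake
Last habitat: Fernhollow with 97 animals

Round 1: Briarlake=14 Dunmere=21 Fernhollow=14 Greywater=25 Hollowpine=23 → close Hollowpine (overflow 17)
  23÷4 = 5 each, +1 to first 3
Round 2: Briarlake=20 Dunmere=27 Fernhollow=20 Greywater=30 → close Dunmere (overflow 19)
  27÷3 = 9 each, +1 to first 0
Round 3: Briarlake=29 Fernhollow=29 Greywater=39 → close Greywater (overflow 28)
  39÷2 = 19 each, +1 to first 1
Round 4: Briarlake=49 Fernhollow=48 → close Briarlake (overflow 43)
  49÷1 = 49 each, +1 to first 0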